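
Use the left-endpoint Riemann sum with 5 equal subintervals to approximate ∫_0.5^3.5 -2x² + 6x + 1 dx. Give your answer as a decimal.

11.94

Δx = (3.5 − 0.5)/5 = 0.6.
Left endpoints: 0.5, 1.1, 1.7, 2.3, 2.9.
f(0.5) = 3.5, f(1.1) = 5.18, f(1.7) = 5.42, f(2.3) = 4.22, f(2.9) = 1.58.
Sum = Δx · [f(0.5) + f(1.1) + f(1.7) + f(2.3) + f(2.9)].
Sum = 11.94.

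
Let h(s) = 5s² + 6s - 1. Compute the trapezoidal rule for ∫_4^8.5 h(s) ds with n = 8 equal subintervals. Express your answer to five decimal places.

1082.31152

Δs = (8.5 − 4)/8 = 0.5625.
h(4) = 103, h(4.5625) = 130.45703125, h(5.125) = 161.078125, h(5.6875) = 194.86328125, h(6.25) = 231.8125, h(6.8125) = 271.92578125, h(7.375) = 315.203125, h(7.9375) = 361.64453125, h(8.5) = 411.25.
T_8 = (Δs/2)·[h(s_0) + 2h(s_1) + ... + 2h(s_{7}) + h(s_8)].
Sum ≈ 1082.31152.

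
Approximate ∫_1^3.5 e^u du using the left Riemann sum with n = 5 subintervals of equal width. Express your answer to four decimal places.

Δu = (3.5 − 1)/5 = 0.5.
Left endpoints: 1, 1.5, 2, 2.5, 3.
f(1) ≈ 2.7183, f(1.5) ≈ 4.4817, f(2) ≈ 7.3891, f(2.5) ≈ 12.1825, f(3) ≈ 20.0855.
Sum = Δu · [f(1) + f(1.5) + f(2) + f(2.5) + f(3)].
Sum ≈ 23.4285.

23.4285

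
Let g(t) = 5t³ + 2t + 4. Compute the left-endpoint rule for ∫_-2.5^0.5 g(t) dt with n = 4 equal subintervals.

Δt = (0.5 − (-2.5))/4 = 0.75.
Left endpoints: -2.5, -1.75, -1, -0.25.
g(-2.5) = -79.125, g(-1.75) = -26.296875, g(-1) = -3, g(-0.25) = 3.421875.
Sum = Δt · [g(-2.5) + g(-1.75) + g(-1) + g(-0.25)].
Sum = -78.75.

-78.75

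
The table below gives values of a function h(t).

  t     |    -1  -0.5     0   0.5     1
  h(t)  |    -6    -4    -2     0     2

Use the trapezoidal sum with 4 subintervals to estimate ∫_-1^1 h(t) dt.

Δt = 0.5.
T_4 = (0.5/2)·[(-6) + 2·(-4) + 2·(-2) + 2·0 + 2] = -4.

-4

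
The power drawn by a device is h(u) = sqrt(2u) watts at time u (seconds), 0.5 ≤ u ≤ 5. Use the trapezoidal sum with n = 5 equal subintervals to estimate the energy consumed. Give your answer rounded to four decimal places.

10.1633

Δu = (5 − 0.5)/5 = 0.9.
h(0.5) ≈ 1.0000, h(1.4) ≈ 1.6733, h(2.3) ≈ 2.1448, h(3.2) ≈ 2.5298, h(4.1) ≈ 2.8636, h(5) ≈ 3.1623.
T_5 = (Δu/2)·[h(u_0) + 2h(u_1) + ... + 2h(u_{4}) + h(u_5)].
Sum ≈ 10.1633.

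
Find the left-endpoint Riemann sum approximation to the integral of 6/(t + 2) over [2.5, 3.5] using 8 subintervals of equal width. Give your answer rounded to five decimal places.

Δt = (3.5 − 2.5)/8 = 0.125.
Left endpoints: 2.5, 2.625, 2.75, 2.875, 3, 3.125, 3.25, 3.375.
f(2.5) = 4/3, f(2.625) = 48/37, f(2.75) = 24/19, f(2.875) = 16/13, f(3) = 1.2, f(3.125) = 48/41, f(3.25) = 8/7, f(3.375) = 48/43.
Sum = Δt · [f(2.5) + f(2.625) + f(2.75) + ...].
Sum ≈ 1.21930.

1.21930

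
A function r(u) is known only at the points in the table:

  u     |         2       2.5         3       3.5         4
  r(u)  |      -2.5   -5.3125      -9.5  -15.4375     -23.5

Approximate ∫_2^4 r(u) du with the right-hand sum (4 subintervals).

-26.875

Δu = 0.5.
Sum = 0.5·[(-5.3125) + (-9.5) + (-15.4375) + (-23.5)] = -26.875.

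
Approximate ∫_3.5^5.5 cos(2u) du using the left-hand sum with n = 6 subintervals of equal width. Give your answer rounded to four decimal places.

-0.6727

Δu = (5.5 − 3.5)/6 = 1/3.
Left endpoints: 3.5, 23/6, 25/6, 4.5, 29/6, 31/6.
f(3.5) ≈ 0.7539, f(23/6) ≈ 0.1862, f(25/6) ≈ -0.4612, f(4.5) ≈ -0.9111, f(29/6) ≈ -0.9709, f(31/6) ≈ -0.6149.
Sum = Δu · [f(3.5) + f(23/6) + f(25/6) + ...].
Sum ≈ -0.6727.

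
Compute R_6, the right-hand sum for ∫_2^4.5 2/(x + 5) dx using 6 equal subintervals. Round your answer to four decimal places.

Δx = (4.5 − 2)/6 = 5/12.
Right endpoints: 29/12, 17/6, 3.25, 11/3, 49/12, 4.5.
f(29/12) = 24/89, f(17/6) = 12/47, f(3.25) = 8/33, f(11/3) = 3/13, f(49/12) = 24/109, f(4.5) = 4/19.
Sum = Δx · [f(29/12) + f(17/6) + f(3.25) + ...].
Sum ≈ 0.5954.

0.5954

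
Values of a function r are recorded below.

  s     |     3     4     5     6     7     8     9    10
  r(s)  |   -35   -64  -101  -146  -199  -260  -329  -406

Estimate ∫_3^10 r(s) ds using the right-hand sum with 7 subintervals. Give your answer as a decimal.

-1505

Δs = 1.
Sum = 1·[(-64) + (-101) + (-146) + (-199) + (-260) + (-329) + (-406)] = -1505.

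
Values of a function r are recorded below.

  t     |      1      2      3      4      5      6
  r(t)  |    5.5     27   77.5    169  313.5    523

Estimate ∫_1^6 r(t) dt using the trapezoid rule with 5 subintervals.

851.25

Δt = 1.
T_5 = (1/2)·[5.5 + 2·27 + 2·77.5 + 2·169 + 2·313.5 + 523] = 851.25.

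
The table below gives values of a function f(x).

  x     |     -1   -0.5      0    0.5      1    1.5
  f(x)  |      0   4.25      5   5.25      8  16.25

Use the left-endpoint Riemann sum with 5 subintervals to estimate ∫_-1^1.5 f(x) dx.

Δx = 0.5.
Sum = 0.5·[0 + 4.25 + 5 + 5.25 + 8] = 11.25.

11.25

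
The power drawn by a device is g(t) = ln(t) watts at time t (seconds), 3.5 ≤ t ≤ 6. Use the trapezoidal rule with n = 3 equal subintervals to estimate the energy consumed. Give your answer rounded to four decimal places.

3.8590

Δt = (6 − 3.5)/3 = 5/6.
g(3.5) ≈ 1.2528, g(13/3) ≈ 1.4663, g(31/6) ≈ 1.6422, g(6) ≈ 1.7918.
T_3 = (Δt/2)·[g(t_0) + 2g(t_1) + 2g(t_2) + g(t_3)].
Sum ≈ 3.8590.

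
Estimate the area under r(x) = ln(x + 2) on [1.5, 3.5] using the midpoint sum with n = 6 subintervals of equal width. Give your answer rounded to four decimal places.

Δx = (3.5 − 1.5)/6 = 1/3.
Midpoints: 5/3, 2, 7/3, 8/3, 3, 10/3.
r(5/3) ≈ 1.2993, r(2) ≈ 1.3863, r(7/3) ≈ 1.4663, r(8/3) ≈ 1.5404, r(3) ≈ 1.6094, r(10/3) ≈ 1.6740.
Sum = Δx · [r(5/3) + r(2) + r(7/3) + ...].
Sum ≈ 2.9919.

2.9919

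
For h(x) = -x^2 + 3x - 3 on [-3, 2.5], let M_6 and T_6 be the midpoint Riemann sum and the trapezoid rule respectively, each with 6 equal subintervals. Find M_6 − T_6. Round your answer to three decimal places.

M_6 ≈ -34.44821.
T_6 ≈ -35.60359.
M_6 − T_6 ≈ 1.155.

1.155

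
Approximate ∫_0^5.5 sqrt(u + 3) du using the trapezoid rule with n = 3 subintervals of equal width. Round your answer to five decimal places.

13.02443

Δu = (5.5 − 0)/3 = 11/6.
f(0) ≈ 1.73205, f(11/6) ≈ 2.19848, f(11/3) ≈ 2.58199, f(5.5) ≈ 2.91548.
T_3 = (Δu/2)·[f(u_0) + 2f(u_1) + 2f(u_2) + f(u_3)].
Sum ≈ 13.02443.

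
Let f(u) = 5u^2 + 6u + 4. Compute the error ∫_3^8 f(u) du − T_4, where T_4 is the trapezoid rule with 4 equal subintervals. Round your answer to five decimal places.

-6.51042

Exact integral: ∫_3^8 f(u) du ≈ 993.3333333.
T_4 = 999.84375.
Error ≈ 993.3333333 − 999.84375 ≈ -6.51042.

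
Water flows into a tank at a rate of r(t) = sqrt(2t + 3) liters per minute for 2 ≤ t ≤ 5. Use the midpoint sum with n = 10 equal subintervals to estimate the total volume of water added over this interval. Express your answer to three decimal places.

9.451

Δt = (5 − 2)/10 = 0.3.
Midpoints: 2.15, 2.45, 2.75, 3.05, 3.35, 3.65, 3.95, 4.25, 4.55, 4.85.
r(2.15) ≈ 2.702, r(2.45) ≈ 2.811, r(2.75) ≈ 2.915, r(3.05) ≈ 3.017, r(3.35) ≈ 3.114, r(3.65) ≈ 3.209, r(3.95) ≈ 3.302, r(4.25) ≈ 3.391, r(4.55) ≈ 3.479, r(4.85) ≈ 3.564.
Sum = Δt · [r(2.15) + r(2.45) + r(2.75) + ...].
Sum ≈ 9.451.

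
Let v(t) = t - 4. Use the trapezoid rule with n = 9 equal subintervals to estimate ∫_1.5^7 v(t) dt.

Δt = (7 − 1.5)/9 = 11/18.
v(1.5) = -2.5, v(19/9) = -17/9, v(49/18) = -23/18, v(10/3) = -2/3, v(71/18) = -1/18, v(41/9) = 5/9, v(31/6) = 7/6, v(52/9) = 16/9, v(115/18) = 43/18, v(7) = 3.
T_9 = (Δt/2)·[v(t_0) + 2v(t_1) + ... + 2v(t_{8}) + v(t_9)].
Sum = 1.375.

1.375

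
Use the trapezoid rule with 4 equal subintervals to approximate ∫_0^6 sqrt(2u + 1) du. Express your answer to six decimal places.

Δu = (6 − 0)/4 = 1.5.
f(0) ≈ 1.000000, f(1.5) ≈ 2.000000, f(3) ≈ 2.645751, f(4.5) ≈ 3.162278, f(6) ≈ 3.605551.
T_4 = (Δu/2)·[f(u_0) + 2f(u_1) + 2f(u_2) + 2f(u_3) + f(u_4)].
Sum ≈ 15.166207.

15.166207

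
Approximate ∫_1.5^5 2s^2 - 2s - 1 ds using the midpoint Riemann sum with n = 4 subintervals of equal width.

Δs = (5 − 1.5)/4 = 0.875.
Midpoints: 1.9375, 2.8125, 3.6875, 4.5625.
f(1.9375) = 2.6328125, f(2.8125) = 9.1953125, f(3.6875) = 18.8203125, f(4.5625) = 31.5078125.
Sum = Δs · [f(1.9375) + f(2.8125) + f(3.6875) + f(4.5625)].
Sum = 54.38671875.

54.38671875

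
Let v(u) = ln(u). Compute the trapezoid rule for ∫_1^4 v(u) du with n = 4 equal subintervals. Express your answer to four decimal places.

2.5108

Δu = (4 − 1)/4 = 0.75.
v(1) ≈ 0.0000, v(1.75) ≈ 0.5596, v(2.5) ≈ 0.9163, v(3.25) ≈ 1.1787, v(4) ≈ 1.3863.
T_4 = (Δu/2)·[v(u_0) + 2v(u_1) + 2v(u_2) + 2v(u_3) + v(u_4)].
Sum ≈ 2.5108.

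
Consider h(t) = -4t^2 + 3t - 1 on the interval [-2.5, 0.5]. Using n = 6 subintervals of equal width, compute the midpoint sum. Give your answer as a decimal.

-32.75

Δt = (0.5 − (-2.5))/6 = 0.5.
Midpoints: -2.25, -1.75, -1.25, -0.75, -0.25, 0.25.
h(-2.25) = -28, h(-1.75) = -18.5, h(-1.25) = -11, h(-0.75) = -5.5, h(-0.25) = -2, h(0.25) = -0.5.
Sum = Δt · [h(-2.25) + h(-1.75) + h(-1.25) + ...].
Sum = -32.75.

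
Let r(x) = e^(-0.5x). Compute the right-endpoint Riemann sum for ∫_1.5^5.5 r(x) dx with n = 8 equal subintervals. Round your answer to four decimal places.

0.7190

Δx = (5.5 − 1.5)/8 = 0.5.
Right endpoints: 2, 2.5, 3, 3.5, 4, 4.5, 5, 5.5.
r(2) ≈ 0.3679, r(2.5) ≈ 0.2865, r(3) ≈ 0.2231, r(3.5) ≈ 0.1738, r(4) ≈ 0.1353, r(4.5) ≈ 0.1054, r(5) ≈ 0.0821, r(5.5) ≈ 0.0639.
Sum = Δx · [r(2) + r(2.5) + r(3) + ...].
Sum ≈ 0.7190.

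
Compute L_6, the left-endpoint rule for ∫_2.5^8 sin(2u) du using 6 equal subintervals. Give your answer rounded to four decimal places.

Δu = (8 − 2.5)/6 = 11/12.
Left endpoints: 2.5, 41/12, 13/3, 5.25, 37/6, 85/12.
f(2.5) ≈ -0.9589, f(41/12) ≈ 0.5228, f(13/3) ≈ 0.6876, f(5.25) ≈ -0.8797, f(37/6) ≈ -0.2309, f(85/12) ≈ 0.9996.
Sum = Δu · [f(2.5) + f(41/12) + f(13/3) + ...].
Sum ≈ 0.1287.

0.1287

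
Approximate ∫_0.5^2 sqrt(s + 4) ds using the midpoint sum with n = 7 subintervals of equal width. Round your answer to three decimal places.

Δs = (2 − 0.5)/7 = 3/14.
Midpoints: 17/28, 23/28, 29/28, 1.25, 41/28, 47/28, 53/28.
f(17/28) ≈ 2.146, f(23/28) ≈ 2.196, f(29/28) ≈ 2.244, f(1.25) ≈ 2.291, f(41/28) ≈ 2.338, f(47/28) ≈ 2.383, f(53/28) ≈ 2.428.
Sum = Δs · [f(17/28) + f(23/28) + f(29/28) + ...].
Sum ≈ 3.434.

3.434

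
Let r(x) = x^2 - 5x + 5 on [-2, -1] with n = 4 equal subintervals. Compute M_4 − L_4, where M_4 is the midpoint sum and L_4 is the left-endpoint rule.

M_4 = 14.828125.
L_4 = 15.84375.
M_4 − L_4 = -1.015625.

-1.015625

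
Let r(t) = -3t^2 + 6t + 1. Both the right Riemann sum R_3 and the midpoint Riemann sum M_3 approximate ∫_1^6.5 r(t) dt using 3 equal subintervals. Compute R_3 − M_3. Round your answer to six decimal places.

R_3 ≈ -236.80555556.
M_3 ≈ -139.75347222.
R_3 − M_3 ≈ -97.052083.

-97.052083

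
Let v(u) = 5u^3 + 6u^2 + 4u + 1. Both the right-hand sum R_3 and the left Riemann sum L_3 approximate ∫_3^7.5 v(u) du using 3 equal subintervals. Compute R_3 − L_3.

R_3 = 6592.5.
L_3 = 3178.6875.
R_3 − L_3 = 3413.8125.

3413.8125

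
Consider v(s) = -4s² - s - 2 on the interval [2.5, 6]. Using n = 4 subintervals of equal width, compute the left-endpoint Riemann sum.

Δs = (6 − 2.5)/4 = 0.875.
Left endpoints: 2.5, 3.375, 4.25, 5.125.
v(2.5) = -29.5, v(3.375) = -50.9375, v(4.25) = -78.5, v(5.125) = -112.1875.
Sum = Δs · [v(2.5) + v(3.375) + v(4.25) + v(5.125)].
Sum = -237.234375.

-237.234375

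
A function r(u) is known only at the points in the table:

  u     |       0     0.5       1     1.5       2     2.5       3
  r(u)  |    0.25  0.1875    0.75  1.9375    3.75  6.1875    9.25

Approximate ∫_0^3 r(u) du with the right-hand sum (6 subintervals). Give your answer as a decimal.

Δu = 0.5.
Sum = 0.5·[0.1875 + 0.75 + 1.9375 + 3.75 + 6.1875 + 9.25] = 11.03125.

11.03125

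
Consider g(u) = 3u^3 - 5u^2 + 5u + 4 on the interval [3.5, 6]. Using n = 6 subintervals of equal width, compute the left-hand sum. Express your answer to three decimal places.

556.950

Δu = (6 − 3.5)/6 = 5/12.
Left endpoints: 3.5, 47/12, 13/3, 4.75, 31/6, 67/12.
g(3.5) = 88.875, g(47/12) = 24409/192, g(13/3) = 1583/9, g(4.75) = 236.453125, g(31/6) = 310.125, g(67/12) = 229367/576.
Sum = Δu · [g(3.5) + g(47/12) + g(13/3) + ...].
Sum ≈ 556.950.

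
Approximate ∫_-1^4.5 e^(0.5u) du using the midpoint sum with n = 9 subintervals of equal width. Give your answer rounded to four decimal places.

Δu = (4.5 − (-1))/9 = 11/18.
Midpoints: -25/36, -1/12, 19/36, 41/36, 1.75, 85/36, 107/36, 43/12, 151/36.
f(-25/36) ≈ 0.7066, f(-1/12) ≈ 0.9592, f(19/36) ≈ 1.3020, f(41/36) ≈ 1.7673, f(1.75) ≈ 2.3989, f(85/36) ≈ 3.2562, f(107/36) ≈ 4.4199, f(43/12) ≈ 5.9994, f(151/36) ≈ 8.1435.
Sum = Δu · [f(-25/36) + f(-1/12) + f(19/36) + ...].
Sum ≈ 17.6935.

17.6935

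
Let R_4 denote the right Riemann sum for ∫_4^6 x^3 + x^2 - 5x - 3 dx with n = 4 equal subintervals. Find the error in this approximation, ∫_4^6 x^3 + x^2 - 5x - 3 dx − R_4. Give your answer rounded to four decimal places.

-41.8333

Exact integral: ∫_4^6 f(x) dx ≈ 254.666667.
R_4 = 296.5.
Error ≈ 254.666667 − 296.5 ≈ -41.8333.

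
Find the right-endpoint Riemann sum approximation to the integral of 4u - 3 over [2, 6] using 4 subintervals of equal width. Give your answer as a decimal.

60

Δu = (6 − 2)/4 = 1.
Right endpoints: 3, 4, 5, 6.
f(3) = 9, f(4) = 13, f(5) = 17, f(6) = 21.
Sum = Δu · [f(3) + f(4) + f(5) + f(6)].
Sum = 60.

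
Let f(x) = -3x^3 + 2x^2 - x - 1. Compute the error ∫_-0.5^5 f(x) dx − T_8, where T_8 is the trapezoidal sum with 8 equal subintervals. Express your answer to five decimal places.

7.90715

Exact integral: ∫_-0.5^5 f(x) dx ≈ -403.1614583.
T_8 ≈ -411.0686035.
Error ≈ -403.1614583 − (-411.0686035) ≈ 7.90715.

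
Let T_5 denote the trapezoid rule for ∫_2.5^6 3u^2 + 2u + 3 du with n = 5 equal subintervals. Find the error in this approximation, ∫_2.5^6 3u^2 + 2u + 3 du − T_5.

-0.8575

Exact integral: ∫_2.5^6 f(u) du = 240.625.
T_5 = 241.4825.
Error = 240.625 − 241.4825 = -0.8575.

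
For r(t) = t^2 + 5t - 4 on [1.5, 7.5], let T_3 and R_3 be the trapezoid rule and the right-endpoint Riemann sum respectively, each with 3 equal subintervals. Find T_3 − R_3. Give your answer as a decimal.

T_3 = 254.5.
R_3 = 338.5.
T_3 − R_3 = -84.

-84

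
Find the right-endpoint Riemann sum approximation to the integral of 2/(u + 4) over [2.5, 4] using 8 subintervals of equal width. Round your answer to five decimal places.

0.40992

Δu = (4 − 2.5)/8 = 0.1875.
Right endpoints: 2.6875, 2.875, 3.0625, 3.25, 3.4375, 3.625, 3.8125, 4.
f(2.6875) = 32/107, f(2.875) = 16/55, f(3.0625) = 32/113, f(3.25) = 8/29, f(3.4375) = 32/119, f(3.625) = 16/61, f(3.8125) = 0.256, f(4) = 0.25.
Sum = Δu · [f(2.6875) + f(2.875) + f(3.0625) + ...].
Sum ≈ 0.40992.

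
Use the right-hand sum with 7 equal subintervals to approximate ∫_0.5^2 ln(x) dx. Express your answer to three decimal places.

0.376

Δx = (2 − 0.5)/7 = 3/14.
Right endpoints: 5/7, 13/14, 8/7, 19/14, 11/7, 25/14, 2.
f(5/7) ≈ -0.336, f(13/14) ≈ -0.074, f(8/7) ≈ 0.134, f(19/14) ≈ 0.305, f(11/7) ≈ 0.452, f(25/14) ≈ 0.580, f(2) ≈ 0.693.
Sum = Δx · [f(5/7) + f(13/14) + f(8/7) + ...].
Sum ≈ 0.376.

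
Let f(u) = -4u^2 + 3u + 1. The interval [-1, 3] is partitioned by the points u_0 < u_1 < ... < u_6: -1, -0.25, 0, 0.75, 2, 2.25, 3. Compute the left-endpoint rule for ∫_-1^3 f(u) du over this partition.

Subinterval widths: 0.75, 0.25, 0.75, 1.25, 0.25, 0.75.
Left endpoints: -1, -0.25, 0, 0.75, 2, 2.25.
f(-1) = -6, f(-0.25) = 0, f(0) = 1, f(0.75) = 1, f(2) = -9, f(2.25) = -12.5.
Sum = Σ Δu_i · f(u_i).
Sum = -14.125.

-14.125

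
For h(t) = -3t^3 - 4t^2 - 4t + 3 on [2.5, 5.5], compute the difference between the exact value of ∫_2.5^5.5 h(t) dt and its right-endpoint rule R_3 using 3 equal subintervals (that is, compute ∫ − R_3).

Exact integral: ∫_2.5^5.5 h(t) dt = -897.
R_3 = -1197.125.
Error = -897 − (-1197.125) = 300.125.

300.125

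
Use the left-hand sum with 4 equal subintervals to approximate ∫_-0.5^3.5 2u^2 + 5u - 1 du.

34

Δu = (3.5 − (-0.5))/4 = 1.
Left endpoints: -0.5, 0.5, 1.5, 2.5.
f(-0.5) = -3, f(0.5) = 2, f(1.5) = 11, f(2.5) = 24.
Sum = Δu · [f(-0.5) + f(0.5) + f(1.5) + f(2.5)].
Sum = 34.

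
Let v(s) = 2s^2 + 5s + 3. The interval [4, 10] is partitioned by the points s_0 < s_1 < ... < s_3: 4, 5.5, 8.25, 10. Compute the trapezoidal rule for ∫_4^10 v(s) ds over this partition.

Subinterval widths: 1.5, 2.75, 1.75.
v(4) = 55, v(5.5) = 91, v(8.25) = 180.375, v(10) = 253.
On each subinterval the trapezoid contributes (Δs_i/2)·[v(s_{i-1}) + v(s_i)].
Sum = 861.84375.

861.84375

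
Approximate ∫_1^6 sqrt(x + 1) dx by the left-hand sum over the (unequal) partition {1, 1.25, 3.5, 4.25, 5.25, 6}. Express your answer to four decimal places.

9.4858

Subinterval widths: 0.25, 2.25, 0.75, 1, 0.75.
Left endpoints: 1, 1.25, 3.5, 4.25, 5.25.
f(1) ≈ 1.4142, f(1.25) ≈ 1.5000, f(3.5) ≈ 2.1213, f(4.25) ≈ 2.2913, f(5.25) ≈ 2.5000.
Sum = Σ Δx_i · f(x_i).
Sum ≈ 9.4858.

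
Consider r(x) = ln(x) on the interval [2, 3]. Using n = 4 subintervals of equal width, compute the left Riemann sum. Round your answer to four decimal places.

Δx = (3 − 2)/4 = 0.25.
Left endpoints: 2, 2.25, 2.5, 2.75.
r(2) ≈ 0.6931, r(2.25) ≈ 0.8109, r(2.5) ≈ 0.9163, r(2.75) ≈ 1.0116.
Sum = Δx · [r(2) + r(2.25) + r(2.5) + r(2.75)].
Sum ≈ 0.8580.

0.8580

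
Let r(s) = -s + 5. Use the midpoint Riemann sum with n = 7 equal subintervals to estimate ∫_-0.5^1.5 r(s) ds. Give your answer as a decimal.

Δs = (1.5 − (-0.5))/7 = 2/7.
Midpoints: -5/14, -1/14, 3/14, 0.5, 11/14, 15/14, 19/14.
r(-5/14) = 75/14, r(-1/14) = 71/14, r(3/14) = 67/14, r(0.5) = 4.5, r(11/14) = 59/14, r(15/14) = 55/14, r(19/14) = 51/14.
Sum = Δs · [r(-5/14) + r(-1/14) + r(3/14) + ...].
Sum = 9.

9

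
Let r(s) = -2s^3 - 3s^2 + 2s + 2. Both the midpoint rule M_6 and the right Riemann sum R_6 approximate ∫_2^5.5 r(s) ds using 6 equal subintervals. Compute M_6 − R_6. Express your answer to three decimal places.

120.905

M_6 ≈ -572.12543.
R_6 ≈ -693.03038.
M_6 − R_6 ≈ 120.905.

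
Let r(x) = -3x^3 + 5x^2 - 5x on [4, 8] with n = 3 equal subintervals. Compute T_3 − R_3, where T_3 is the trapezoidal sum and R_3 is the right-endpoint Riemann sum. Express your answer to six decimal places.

749.333333

T_3 ≈ -2311.40740741.
R_3 ≈ -3060.74074074.
T_3 − R_3 ≈ 749.333333.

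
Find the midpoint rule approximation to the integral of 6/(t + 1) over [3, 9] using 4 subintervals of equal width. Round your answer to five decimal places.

5.46900

Δt = (9 − 3)/4 = 1.5.
Midpoints: 3.75, 5.25, 6.75, 8.25.
f(3.75) = 24/19, f(5.25) = 0.96, f(6.75) = 24/31, f(8.25) = 24/37.
Sum = Δt · [f(3.75) + f(5.25) + f(6.75) + f(8.25)].
Sum ≈ 5.46900.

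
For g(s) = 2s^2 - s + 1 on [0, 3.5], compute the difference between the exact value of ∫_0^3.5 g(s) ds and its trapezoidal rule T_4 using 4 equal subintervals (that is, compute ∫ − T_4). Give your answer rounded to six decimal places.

Exact integral: ∫_0^3.5 g(s) ds ≈ 25.95833333.
T_4 = 26.8515625.
Error ≈ 25.95833333 − 26.8515625 ≈ -0.893229.

-0.893229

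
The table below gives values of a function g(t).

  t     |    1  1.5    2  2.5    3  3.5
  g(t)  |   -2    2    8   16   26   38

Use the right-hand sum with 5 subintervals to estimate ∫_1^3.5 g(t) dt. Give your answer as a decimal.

45

Δt = 0.5.
Sum = 0.5·[2 + 8 + 16 + 26 + 38] = 45.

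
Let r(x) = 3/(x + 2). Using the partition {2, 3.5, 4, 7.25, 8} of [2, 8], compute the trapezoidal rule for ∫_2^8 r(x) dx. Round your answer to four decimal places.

2.8066

Subinterval widths: 1.5, 0.5, 3.25, 0.75.
r(2) = 0.75, r(3.5) = 6/11, r(4) = 0.5, r(7.25) = 12/37, r(8) = 0.3.
On each subinterval the trapezoid contributes (Δx_i/2)·[r(x_{i-1}) + r(x_i)].
Sum ≈ 2.8066.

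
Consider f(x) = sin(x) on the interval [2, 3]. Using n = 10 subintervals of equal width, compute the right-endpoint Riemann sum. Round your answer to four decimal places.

Δx = (3 − 2)/10 = 0.1.
Right endpoints: 2.1, 2.2, 2.3, 2.4, 2.5, 2.6, 2.7, 2.8, 2.9, 3.
f(2.1) ≈ 0.8632, f(2.2) ≈ 0.8085, f(2.3) ≈ 0.7457, f(2.4) ≈ 0.6755, f(2.5) ≈ 0.5985, f(2.6) ≈ 0.5155, f(2.7) ≈ 0.4274, f(2.8) ≈ 0.3350, f(2.9) ≈ 0.2392, f(3) ≈ 0.1411.
Sum = Δx · [f(2.1) + f(2.2) + f(2.3) + ...].
Sum ≈ 0.5350.

0.5350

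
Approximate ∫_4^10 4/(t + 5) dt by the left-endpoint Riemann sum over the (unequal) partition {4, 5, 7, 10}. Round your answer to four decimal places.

2.2444

Subinterval widths: 1, 2, 3.
Left endpoints: 4, 5, 7.
f(4) = 4/9, f(5) = 0.4, f(7) = 1/3.
Sum = Σ Δt_i · f(t_i).
Sum ≈ 2.2444.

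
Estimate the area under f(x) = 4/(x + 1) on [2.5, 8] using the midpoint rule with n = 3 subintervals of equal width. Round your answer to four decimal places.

3.7409

Δx = (8 − 2.5)/3 = 11/6.
Midpoints: 41/12, 5.25, 85/12.
f(41/12) = 48/53, f(5.25) = 0.64, f(85/12) = 48/97.
Sum = Δx · [f(41/12) + f(5.25) + f(85/12)].
Sum ≈ 3.7409.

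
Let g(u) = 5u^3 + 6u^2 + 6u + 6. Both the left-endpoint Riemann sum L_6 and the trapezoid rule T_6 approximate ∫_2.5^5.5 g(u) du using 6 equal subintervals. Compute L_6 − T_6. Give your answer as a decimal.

L_6 = 1265.8125.
T_6 = 1494.75.
L_6 − T_6 = -228.9375.

-228.9375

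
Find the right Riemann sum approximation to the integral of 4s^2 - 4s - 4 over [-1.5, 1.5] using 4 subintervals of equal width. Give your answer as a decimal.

Δs = (1.5 − (-1.5))/4 = 0.75.
Right endpoints: -0.75, 0, 0.75, 1.5.
f(-0.75) = 1.25, f(0) = -4, f(0.75) = -4.75, f(1.5) = -1.
Sum = Δs · [f(-0.75) + f(0) + f(0.75) + f(1.5)].
Sum = -6.375.

-6.375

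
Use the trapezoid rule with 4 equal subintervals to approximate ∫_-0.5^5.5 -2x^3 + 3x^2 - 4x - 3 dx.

Δx = (5.5 − (-0.5))/4 = 1.5.
f(-0.5) = 0, f(1) = -6, f(2.5) = -25.5, f(4) = -99, f(5.5) = -267.
T_4 = (Δx/2)·[f(x_0) + 2f(x_1) + 2f(x_2) + 2f(x_3) + f(x_4)].
Sum = -396.

-396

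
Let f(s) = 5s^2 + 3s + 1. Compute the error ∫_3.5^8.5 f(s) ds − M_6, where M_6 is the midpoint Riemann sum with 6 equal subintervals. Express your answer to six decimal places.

Exact integral: ∫_3.5^8.5 f(s) ds ≈ 1047.08333333.
M_6 ≈ 1045.63657407.
Error ≈ 1047.08333333 − 1045.63657407 ≈ 1.446759.

1.446759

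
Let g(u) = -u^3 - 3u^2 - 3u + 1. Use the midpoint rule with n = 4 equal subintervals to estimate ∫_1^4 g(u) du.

Δu = (4 − 1)/4 = 0.75.
Midpoints: 1.375, 2.125, 2.875, 3.625.
g(1.375) = -5835/512, g(2.125) = -14601/512, g(2.875) = -28767/512, g(3.625) = -49629/512.
Sum = Δu · [g(1.375) + g(2.125) + g(2.875) + g(3.625)].
Sum = -144.7734375.

-144.7734375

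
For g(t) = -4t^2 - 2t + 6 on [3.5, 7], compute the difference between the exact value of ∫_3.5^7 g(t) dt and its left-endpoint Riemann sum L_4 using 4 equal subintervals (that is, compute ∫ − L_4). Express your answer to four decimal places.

-65.5885

Exact integral: ∫_3.5^7 g(t) dt ≈ -415.916667.
L_4 = -350.328125.
Error ≈ -415.916667 − (-350.328125) ≈ -65.5885.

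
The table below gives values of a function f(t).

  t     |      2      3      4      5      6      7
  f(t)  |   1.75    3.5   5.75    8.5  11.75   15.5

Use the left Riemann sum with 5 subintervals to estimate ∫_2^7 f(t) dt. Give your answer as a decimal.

Δt = 1.
Sum = 1·[1.75 + 3.5 + 5.75 + 8.5 + 11.75] = 31.25.

31.25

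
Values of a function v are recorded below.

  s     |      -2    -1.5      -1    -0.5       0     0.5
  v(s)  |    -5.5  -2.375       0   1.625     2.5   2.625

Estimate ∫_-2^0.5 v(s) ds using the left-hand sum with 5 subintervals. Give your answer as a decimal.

Δs = 0.5.
Sum = 0.5·[(-5.5) + (-2.375) + 0 + 1.625 + 2.5] = -1.875.

-1.875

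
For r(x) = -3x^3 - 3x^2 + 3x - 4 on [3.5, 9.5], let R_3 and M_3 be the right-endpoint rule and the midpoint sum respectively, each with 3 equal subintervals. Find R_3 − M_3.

-3028.5

R_3 = -9623.25.
M_3 = -6594.75.
R_3 − M_3 = -3028.5.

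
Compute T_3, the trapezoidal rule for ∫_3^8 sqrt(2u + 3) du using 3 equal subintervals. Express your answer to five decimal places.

Δu = (8 − 3)/3 = 5/3.
f(3) ≈ 3.00000, f(14/3) ≈ 3.51188, f(19/3) ≈ 3.95811, f(8) ≈ 4.35890.
T_3 = (Δu/2)·[f(u_0) + 2f(u_1) + 2f(u_2) + f(u_3)].
Sum ≈ 18.58241.

18.58241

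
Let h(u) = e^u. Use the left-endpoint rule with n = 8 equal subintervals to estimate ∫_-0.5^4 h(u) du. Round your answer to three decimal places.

40.223

Δu = (4 − (-0.5))/8 = 0.5625.
Left endpoints: -0.5, 0.0625, 0.625, 1.1875, 1.75, 2.3125, 2.875, 3.4375.
h(-0.5) ≈ 0.607, h(0.0625) ≈ 1.064, h(0.625) ≈ 1.868, h(1.1875) ≈ 3.279, h(1.75) ≈ 5.755, h(2.3125) ≈ 10.100, h(2.875) ≈ 17.725, h(3.4375) ≈ 31.109.
Sum = Δu · [h(-0.5) + h(0.0625) + h(0.625) + ...].
Sum ≈ 40.223.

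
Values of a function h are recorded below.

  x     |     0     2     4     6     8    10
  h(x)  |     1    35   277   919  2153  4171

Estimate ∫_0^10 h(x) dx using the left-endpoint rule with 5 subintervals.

6770

Δx = 2.
Sum = 2·[1 + 35 + 277 + 919 + 2153] = 6770.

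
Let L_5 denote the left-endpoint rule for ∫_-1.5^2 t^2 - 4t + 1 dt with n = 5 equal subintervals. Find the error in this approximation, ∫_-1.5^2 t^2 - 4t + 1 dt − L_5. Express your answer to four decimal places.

-4.5733

Exact integral: ∫_-1.5^2 f(t) dt ≈ 3.791667.
L_5 = 8.365.
Error ≈ 3.791667 − 8.365 ≈ -4.5733.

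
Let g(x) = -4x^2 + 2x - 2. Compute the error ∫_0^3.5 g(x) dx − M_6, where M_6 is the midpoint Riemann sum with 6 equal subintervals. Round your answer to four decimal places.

-0.3970

Exact integral: ∫_0^3.5 g(x) dx ≈ -51.916667.
M_6 ≈ -51.519676.
Error ≈ -51.916667 − (-51.519676) ≈ -0.3970.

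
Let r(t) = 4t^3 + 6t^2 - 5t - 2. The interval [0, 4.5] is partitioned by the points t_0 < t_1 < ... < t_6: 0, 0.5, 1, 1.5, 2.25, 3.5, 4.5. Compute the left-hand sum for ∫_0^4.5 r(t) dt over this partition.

Subinterval widths: 0.5, 0.5, 0.5, 0.75, 1.25, 1.
Left endpoints: 0, 0.5, 1, 1.5, 2.25, 3.5.
r(0) = -2, r(0.5) = -2.5, r(1) = 3, r(1.5) = 17.5, r(2.25) = 62.6875, r(3.5) = 225.5.
Sum = Σ Δt_i · r(t_i).
Sum = 316.234375.

316.234375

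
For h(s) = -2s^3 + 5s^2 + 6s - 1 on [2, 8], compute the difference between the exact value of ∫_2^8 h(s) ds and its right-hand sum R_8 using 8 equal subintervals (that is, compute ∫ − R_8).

Exact integral: ∫_2^8 h(s) ds = -1026.
R_8 = -1292.0625.
Error = -1026 − (-1292.0625) = 266.0625.

266.0625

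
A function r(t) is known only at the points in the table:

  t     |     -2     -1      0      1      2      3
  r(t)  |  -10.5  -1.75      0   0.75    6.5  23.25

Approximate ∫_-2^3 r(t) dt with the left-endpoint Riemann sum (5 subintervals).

-5

Δt = 1.
Sum = 1·[(-10.5) + (-1.75) + 0 + 0.75 + 6.5] = -5.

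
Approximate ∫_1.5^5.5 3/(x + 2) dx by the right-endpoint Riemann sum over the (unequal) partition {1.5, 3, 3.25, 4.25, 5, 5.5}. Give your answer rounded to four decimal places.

Subinterval widths: 1.5, 0.25, 1, 0.75, 0.5.
Right endpoints: 3, 3.25, 4.25, 5, 5.5.
f(3) = 0.6, f(3.25) = 4/7, f(4.25) = 0.48, f(5) = 3/7, f(5.5) = 0.4.
Sum = Σ Δx_i · f(x_i).
Sum ≈ 2.0443.

2.0443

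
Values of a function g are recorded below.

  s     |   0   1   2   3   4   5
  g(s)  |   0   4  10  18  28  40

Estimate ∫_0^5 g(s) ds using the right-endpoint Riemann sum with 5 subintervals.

Δs = 1.
Sum = 1·[4 + 10 + 18 + 28 + 40] = 100.

100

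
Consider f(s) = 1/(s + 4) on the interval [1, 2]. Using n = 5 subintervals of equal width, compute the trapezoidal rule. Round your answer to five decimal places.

0.18236

Δs = (2 − 1)/5 = 0.2.
f(1) = 0.2, f(1.2) = 5/26, f(1.4) = 5/27, f(1.6) = 5/28, f(1.8) = 5/29, f(2) = 1/6.
T_5 = (Δs/2)·[f(s_0) + 2f(s_1) + ... + 2f(s_{4}) + f(s_5)].
Sum ≈ 0.18236.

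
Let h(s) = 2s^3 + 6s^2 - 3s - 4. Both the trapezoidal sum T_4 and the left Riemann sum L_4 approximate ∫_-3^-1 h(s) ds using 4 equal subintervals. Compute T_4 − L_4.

T_4 = 15.5.
L_4 = 16.
T_4 − L_4 = -0.5.

-0.5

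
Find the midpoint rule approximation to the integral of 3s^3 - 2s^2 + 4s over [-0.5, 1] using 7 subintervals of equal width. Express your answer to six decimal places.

1.451690

Δs = (1 − (-0.5))/7 = 3/14.
Midpoints: -11/28, -5/28, 1/28, 0.25, 13/28, 19/28, 25/28.
f(-11/28) = -45265/21952, f(-5/28) = -17455/21952, f(1/28) = 3083/21952, f(0.25) = 0.921875, f(13/28) = 37895/21952, f(19/28) = 59945/21952, f(25/28) = 90275/21952.
Sum = Δs · [f(-11/28) + f(-5/28) + f(1/28) + ...].
Sum ≈ 1.451690.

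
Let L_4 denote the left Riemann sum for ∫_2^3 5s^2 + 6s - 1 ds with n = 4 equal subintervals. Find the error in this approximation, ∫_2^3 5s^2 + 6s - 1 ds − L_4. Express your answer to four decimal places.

3.8229

Exact integral: ∫_2^3 f(s) ds ≈ 45.666667.
L_4 = 41.84375.
Error ≈ 45.666667 − 41.84375 ≈ 3.8229.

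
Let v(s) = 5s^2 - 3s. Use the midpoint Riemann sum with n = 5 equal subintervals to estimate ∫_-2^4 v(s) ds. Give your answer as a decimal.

98.4

Δs = (4 − (-2))/5 = 1.2.
Midpoints: -1.4, -0.2, 1, 2.2, 3.4.
v(-1.4) = 14, v(-0.2) = 0.8, v(1) = 2, v(2.2) = 17.6, v(3.4) = 47.6.
Sum = Δs · [v(-1.4) + v(-0.2) + v(1) + v(2.2) + v(3.4)].
Sum = 98.4.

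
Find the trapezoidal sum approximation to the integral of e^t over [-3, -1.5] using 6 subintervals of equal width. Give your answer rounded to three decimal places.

Δt = (-1.5 − (-3))/6 = 0.25.
f(-3) ≈ 0.050, f(-2.75) ≈ 0.064, f(-2.5) ≈ 0.082, f(-2.25) ≈ 0.105, f(-2) ≈ 0.135, f(-1.75) ≈ 0.174, f(-1.5) ≈ 0.223.
T_6 = (Δt/2)·[f(t_0) + 2f(t_1) + ... + 2f(t_{5}) + f(t_6)].
Sum ≈ 0.174.

0.174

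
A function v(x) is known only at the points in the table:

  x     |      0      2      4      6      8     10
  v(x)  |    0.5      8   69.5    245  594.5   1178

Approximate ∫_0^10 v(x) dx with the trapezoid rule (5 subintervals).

3012.5

Δx = 2.
T_5 = (2/2)·[0.5 + 2·8 + 2·69.5 + 2·245 + 2·594.5 + 1178] = 3012.5.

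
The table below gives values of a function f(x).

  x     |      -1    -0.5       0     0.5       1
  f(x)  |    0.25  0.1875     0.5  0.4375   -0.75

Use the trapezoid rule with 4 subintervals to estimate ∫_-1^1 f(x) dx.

Δx = 0.5.
T_4 = (0.5/2)·[0.25 + 2·0.1875 + 2·0.5 + 2·0.4375 + (-0.75)] = 0.4375.

0.4375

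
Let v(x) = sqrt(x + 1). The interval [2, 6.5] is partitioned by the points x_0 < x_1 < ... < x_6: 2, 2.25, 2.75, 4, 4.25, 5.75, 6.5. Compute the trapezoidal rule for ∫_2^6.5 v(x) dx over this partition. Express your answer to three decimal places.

10.219

Subinterval widths: 0.25, 0.5, 1.25, 0.25, 1.5, 0.75.
v(2) ≈ 1.732, v(2.25) ≈ 1.803, v(2.75) ≈ 1.936, v(4) ≈ 2.236, v(4.25) ≈ 2.291, v(5.75) ≈ 2.598, v(6.5) ≈ 2.739.
On each subinterval the trapezoid contributes (Δx_i/2)·[v(x_{i-1}) + v(x_i)].
Sum ≈ 10.219.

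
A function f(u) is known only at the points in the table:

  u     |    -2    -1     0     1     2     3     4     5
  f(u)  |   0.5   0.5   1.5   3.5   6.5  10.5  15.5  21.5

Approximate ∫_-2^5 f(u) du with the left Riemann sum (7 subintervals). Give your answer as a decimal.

Δu = 1.
Sum = 1·[0.5 + 0.5 + 1.5 + 3.5 + 6.5 + 10.5 + 15.5] = 38.5.

38.5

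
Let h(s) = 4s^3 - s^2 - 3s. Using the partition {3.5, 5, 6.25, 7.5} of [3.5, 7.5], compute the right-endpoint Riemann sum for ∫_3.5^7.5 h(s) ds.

3849.375

Subinterval widths: 1.5, 1.25, 1.25.
Right endpoints: 5, 6.25, 7.5.
h(5) = 460, h(6.25) = 918.75, h(7.5) = 1608.75.
Sum = Σ Δs_i · h(s_i).
Sum = 3849.375.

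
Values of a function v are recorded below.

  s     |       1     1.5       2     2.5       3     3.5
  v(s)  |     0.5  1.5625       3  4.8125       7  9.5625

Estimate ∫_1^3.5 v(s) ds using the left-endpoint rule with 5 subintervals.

8.4375

Δs = 0.5.
Sum = 0.5·[0.5 + 1.5625 + 3 + 4.8125 + 7] = 8.4375.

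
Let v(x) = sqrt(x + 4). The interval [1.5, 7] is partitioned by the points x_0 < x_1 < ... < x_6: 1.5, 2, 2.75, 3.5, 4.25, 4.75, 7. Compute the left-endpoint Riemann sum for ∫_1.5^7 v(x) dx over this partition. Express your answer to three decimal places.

Subinterval widths: 0.5, 0.75, 0.75, 0.75, 0.5, 2.25.
Left endpoints: 1.5, 2, 2.75, 3.5, 4.25, 4.75.
v(1.5) ≈ 2.345, v(2) ≈ 2.449, v(2.75) ≈ 2.598, v(3.5) ≈ 2.739, v(4.25) ≈ 2.872, v(4.75) ≈ 2.958.
Sum = Σ Δx_i · v(x_i).
Sum ≈ 15.104.

15.104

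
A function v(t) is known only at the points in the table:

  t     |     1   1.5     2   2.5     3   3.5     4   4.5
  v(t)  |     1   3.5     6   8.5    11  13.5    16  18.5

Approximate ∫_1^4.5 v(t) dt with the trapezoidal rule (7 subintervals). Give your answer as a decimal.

Δt = 0.5.
T_7 = (0.5/2)·[1 + 2·3.5 + 2·6 + 2·8.5 + 2·11 + 2·13.5 + 2·16 + 18.5] = 34.125.

34.125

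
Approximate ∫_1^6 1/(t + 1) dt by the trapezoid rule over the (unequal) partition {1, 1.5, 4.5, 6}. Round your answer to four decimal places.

1.3412

Subinterval widths: 0.5, 3, 1.5.
f(1) = 0.5, f(1.5) = 0.4, f(4.5) = 2/11, f(6) = 1/7.
On each subinterval the trapezoid contributes (Δt_i/2)·[f(t_{i-1}) + f(t_i)].
Sum ≈ 1.3412.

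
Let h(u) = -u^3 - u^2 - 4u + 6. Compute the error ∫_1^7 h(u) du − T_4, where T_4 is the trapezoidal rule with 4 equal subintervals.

29.25

Exact integral: ∫_1^7 h(u) du = -774.
T_4 = -803.25.
Error = -774 − (-803.25) = 29.25.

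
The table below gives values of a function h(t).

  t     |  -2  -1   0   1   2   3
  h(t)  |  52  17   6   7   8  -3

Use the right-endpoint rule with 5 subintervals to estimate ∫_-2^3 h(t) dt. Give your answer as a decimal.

35

Δt = 1.
Sum = 1·[17 + 6 + 7 + 8 + (-3)] = 35.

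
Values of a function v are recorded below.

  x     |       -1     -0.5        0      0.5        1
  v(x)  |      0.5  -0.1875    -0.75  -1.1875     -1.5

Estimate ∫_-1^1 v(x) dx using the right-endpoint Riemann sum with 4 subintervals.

-1.8125

Δx = 0.5.
Sum = 0.5·[(-0.1875) + (-0.75) + (-1.1875) + (-1.5)] = -1.8125.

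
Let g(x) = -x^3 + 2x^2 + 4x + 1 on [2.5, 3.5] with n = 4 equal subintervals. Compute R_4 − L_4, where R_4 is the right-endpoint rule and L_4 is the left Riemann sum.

R_4 = 1.9375.
L_4 = 4.75.
R_4 − L_4 = -2.8125.

-2.8125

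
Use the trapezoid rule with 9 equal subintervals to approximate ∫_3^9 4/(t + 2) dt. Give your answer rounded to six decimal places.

3.158521

Δt = (9 − 3)/9 = 2/3.
f(3) = 0.8, f(11/3) = 12/17, f(13/3) = 12/19, f(5) = 4/7, f(17/3) = 12/23, f(19/3) = 0.48, f(7) = 4/9, f(23/3) = 12/29, f(25/3) = 12/31, f(9) = 4/11.
T_9 = (Δt/2)·[f(t_0) + 2f(t_1) + ... + 2f(t_{8}) + f(t_9)].
Sum ≈ 3.158521.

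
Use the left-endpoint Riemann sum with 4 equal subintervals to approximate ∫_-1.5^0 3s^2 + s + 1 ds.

4.83984375

Δs = (0 − (-1.5))/4 = 0.375.
Left endpoints: -1.5, -1.125, -0.75, -0.375.
f(-1.5) = 6.25, f(-1.125) = 3.671875, f(-0.75) = 1.9375, f(-0.375) = 1.046875.
Sum = Δs · [f(-1.5) + f(-1.125) + f(-0.75) + f(-0.375)].
Sum = 4.83984375.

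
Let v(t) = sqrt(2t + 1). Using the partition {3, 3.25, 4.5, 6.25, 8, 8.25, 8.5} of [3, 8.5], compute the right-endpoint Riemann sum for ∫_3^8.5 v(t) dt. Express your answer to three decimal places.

Subinterval widths: 0.25, 1.25, 1.75, 1.75, 0.25, 0.25.
Right endpoints: 3.25, 4.5, 6.25, 8, 8.25, 8.5.
v(3.25) ≈ 2.739, v(4.5) ≈ 3.162, v(6.25) ≈ 3.674, v(8) ≈ 4.123, v(8.25) ≈ 4.183, v(8.5) ≈ 4.243.
Sum = Σ Δt_i · v(t_i).
Sum ≈ 20.389.

20.389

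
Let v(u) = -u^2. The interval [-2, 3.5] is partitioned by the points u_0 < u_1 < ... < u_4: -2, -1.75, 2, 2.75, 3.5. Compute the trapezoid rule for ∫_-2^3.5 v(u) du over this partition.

-25.890625

Subinterval widths: 0.25, 3.75, 0.75, 0.75.
v(-2) = -4, v(-1.75) = -3.0625, v(2) = -4, v(2.75) = -7.5625, v(3.5) = -12.25.
On each subinterval the trapezoid contributes (Δu_i/2)·[v(u_{i-1}) + v(u_i)].
Sum = -25.890625.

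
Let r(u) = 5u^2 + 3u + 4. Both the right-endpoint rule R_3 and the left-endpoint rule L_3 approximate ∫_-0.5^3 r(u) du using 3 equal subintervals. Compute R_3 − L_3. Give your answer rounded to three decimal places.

R_3 ≈ 107.94907.
L_3 ≈ 44.65741.
R_3 − L_3 ≈ 63.292.

63.292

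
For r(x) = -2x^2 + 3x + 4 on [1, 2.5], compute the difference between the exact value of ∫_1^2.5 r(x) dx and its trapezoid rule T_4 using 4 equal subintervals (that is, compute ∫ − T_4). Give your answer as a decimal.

0.0703125

Exact integral: ∫_1^2.5 r(x) dx = 4.125.
T_4 = 4.0546875.
Error = 4.125 − 4.0546875 = 0.0703125.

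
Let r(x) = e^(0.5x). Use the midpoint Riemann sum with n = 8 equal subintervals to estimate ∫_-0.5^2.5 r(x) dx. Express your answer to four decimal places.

Δx = (2.5 − (-0.5))/8 = 0.375.
Midpoints: -0.3125, 0.0625, 0.4375, 0.8125, 1.1875, 1.5625, 1.9375, 2.3125.
r(-0.3125) ≈ 0.8553, r(0.0625) ≈ 1.0317, r(0.4375) ≈ 1.2445, r(0.8125) ≈ 1.5012, r(1.1875) ≈ 1.8108, r(1.5625) ≈ 2.1842, r(1.9375) ≈ 2.6346, r(2.3125) ≈ 3.1780.
Sum = Δx · [r(-0.3125) + r(0.0625) + r(0.4375) + ...].
Sum ≈ 5.4151.

5.4151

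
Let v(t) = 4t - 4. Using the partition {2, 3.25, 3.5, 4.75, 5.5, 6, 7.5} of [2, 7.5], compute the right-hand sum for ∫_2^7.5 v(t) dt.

Subinterval widths: 1.25, 0.25, 1.25, 0.75, 0.5, 1.5.
Right endpoints: 3.25, 3.5, 4.75, 5.5, 6, 7.5.
v(3.25) = 9, v(3.5) = 10, v(4.75) = 15, v(5.5) = 18, v(6) = 20, v(7.5) = 26.
Sum = Σ Δt_i · v(t_i).
Sum = 95.

95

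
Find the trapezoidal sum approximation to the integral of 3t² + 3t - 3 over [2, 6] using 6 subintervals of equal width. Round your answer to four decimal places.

Δt = (6 − 2)/6 = 2/3.
f(2) = 15, f(8/3) = 79/3, f(10/3) = 121/3, f(4) = 57, f(14/3) = 229/3, f(16/3) = 295/3, f(6) = 123.
T_6 = (Δt/2)·[f(t_0) + 2f(t_1) + ... + 2f(t_{5}) + f(t_6)].
Sum ≈ 244.8889.

244.8889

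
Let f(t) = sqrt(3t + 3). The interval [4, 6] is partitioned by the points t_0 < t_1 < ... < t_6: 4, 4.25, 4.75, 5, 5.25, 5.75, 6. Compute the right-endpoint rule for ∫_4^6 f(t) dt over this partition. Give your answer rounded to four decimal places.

Subinterval widths: 0.25, 0.5, 0.25, 0.25, 0.5, 0.25.
Right endpoints: 4.25, 4.75, 5, 5.25, 5.75, 6.
f(4.25) ≈ 3.9686, f(4.75) ≈ 4.1533, f(5) ≈ 4.2426, f(5.25) ≈ 4.3301, f(5.75) ≈ 4.5000, f(6) ≈ 4.5826.
Sum = Σ Δt_i · f(t_i).
Sum ≈ 8.6076.

8.6076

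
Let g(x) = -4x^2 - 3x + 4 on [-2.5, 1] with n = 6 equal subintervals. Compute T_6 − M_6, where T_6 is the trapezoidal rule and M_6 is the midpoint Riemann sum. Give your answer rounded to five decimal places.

-1.19097

T_6 ≈ -1.0856481.
M_6 ≈ 0.1053241.
T_6 − M_6 ≈ -1.19097.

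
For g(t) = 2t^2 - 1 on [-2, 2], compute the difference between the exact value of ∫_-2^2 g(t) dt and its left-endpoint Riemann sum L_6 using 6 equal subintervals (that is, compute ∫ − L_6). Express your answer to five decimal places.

Exact integral: ∫_-2^2 g(t) dt ≈ 6.6666667.
L_6 ≈ 7.2592593.
Error ≈ 6.6666667 − 7.2592593 ≈ -0.59259.

-0.59259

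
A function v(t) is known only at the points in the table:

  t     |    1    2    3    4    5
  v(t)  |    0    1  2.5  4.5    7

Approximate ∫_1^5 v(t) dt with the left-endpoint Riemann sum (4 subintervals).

8

Δt = 1.
Sum = 1·[0 + 1 + 2.5 + 4.5] = 8.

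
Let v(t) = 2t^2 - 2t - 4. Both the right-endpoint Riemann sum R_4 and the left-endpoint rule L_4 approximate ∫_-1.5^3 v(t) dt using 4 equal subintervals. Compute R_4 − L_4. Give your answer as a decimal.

5.0625

R_4 = -0.0703125.
L_4 = -5.1328125.
R_4 − L_4 = 5.0625.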